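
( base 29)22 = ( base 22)2g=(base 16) 3c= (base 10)60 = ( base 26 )28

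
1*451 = 451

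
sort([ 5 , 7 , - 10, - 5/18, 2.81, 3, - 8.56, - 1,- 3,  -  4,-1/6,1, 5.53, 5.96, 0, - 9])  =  [ - 10, - 9, - 8.56, - 4,-3, - 1, - 5/18, - 1/6,0,1, 2.81, 3,5,5.53 , 5.96,  7]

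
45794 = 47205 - 1411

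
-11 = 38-49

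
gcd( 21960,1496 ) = 8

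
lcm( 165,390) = 4290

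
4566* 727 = 3319482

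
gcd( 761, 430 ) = 1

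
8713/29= 300+13/29 = 300.45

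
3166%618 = 76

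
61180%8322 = 2926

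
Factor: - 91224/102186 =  - 724/811 = - 2^2*181^1* 811^( - 1) 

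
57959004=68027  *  852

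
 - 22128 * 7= - 154896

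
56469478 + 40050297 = 96519775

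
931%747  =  184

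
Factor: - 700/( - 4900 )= 7^( - 1)= 1/7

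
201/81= 67/27=2.48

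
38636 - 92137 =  - 53501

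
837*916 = 766692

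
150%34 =14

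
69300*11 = 762300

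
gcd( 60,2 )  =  2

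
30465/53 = 574 + 43/53 = 574.81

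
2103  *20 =42060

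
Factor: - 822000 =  - 2^4 * 3^1* 5^3 * 137^1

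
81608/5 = 16321+3/5 = 16321.60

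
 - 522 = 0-522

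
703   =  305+398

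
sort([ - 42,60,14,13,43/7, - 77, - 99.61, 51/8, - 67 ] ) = [ - 99.61, - 77, -67, - 42,43/7, 51/8, 13, 14, 60 ]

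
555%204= 147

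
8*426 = 3408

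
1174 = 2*587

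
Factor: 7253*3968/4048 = 1798744/253 = 2^3*11^(-1) * 23^ ( - 1 )*31^1 * 7253^1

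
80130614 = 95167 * 842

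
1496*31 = 46376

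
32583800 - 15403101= 17180699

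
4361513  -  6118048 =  - 1756535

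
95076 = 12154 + 82922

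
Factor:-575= -5^2*23^1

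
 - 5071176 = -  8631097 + 3559921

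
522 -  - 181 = 703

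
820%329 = 162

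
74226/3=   24742=24742.00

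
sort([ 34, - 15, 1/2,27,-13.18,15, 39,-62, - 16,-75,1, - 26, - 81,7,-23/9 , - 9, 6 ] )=[  -  81,-75, - 62, - 26, - 16, - 15, -13.18  , - 9,-23/9, 1/2,  1, 6, 7, 15, 27, 34,  39 ]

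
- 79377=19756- 99133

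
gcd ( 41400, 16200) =1800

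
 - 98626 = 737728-836354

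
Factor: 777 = 3^1*7^1 * 37^1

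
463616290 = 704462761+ - 240846471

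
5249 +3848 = 9097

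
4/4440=1/1110=0.00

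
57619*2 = 115238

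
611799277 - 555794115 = 56005162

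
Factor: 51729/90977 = 3^1*43^1*401^1 *90977^( - 1)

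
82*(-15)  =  -1230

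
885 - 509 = 376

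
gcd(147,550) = 1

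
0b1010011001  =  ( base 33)K5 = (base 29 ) MR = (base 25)11f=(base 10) 665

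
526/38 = 263/19 = 13.84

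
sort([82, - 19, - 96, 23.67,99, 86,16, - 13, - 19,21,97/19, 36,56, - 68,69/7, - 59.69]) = [- 96, - 68, - 59.69,-19,-19, - 13,97/19, 69/7, 16,21, 23.67,  36,56, 82,86,99]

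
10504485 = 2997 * 3505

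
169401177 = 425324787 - 255923610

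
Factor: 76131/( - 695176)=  - 2^( - 3 ) * 3^2*11^1 * 113^(  -  1 )  =  - 99/904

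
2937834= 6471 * 454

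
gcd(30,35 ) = 5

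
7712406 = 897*8598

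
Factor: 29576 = 2^3*3697^1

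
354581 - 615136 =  - 260555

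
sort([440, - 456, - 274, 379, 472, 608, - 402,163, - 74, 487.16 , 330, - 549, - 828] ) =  [ - 828,-549, - 456, - 402, - 274,-74, 163, 330, 379, 440, 472, 487.16,608 ]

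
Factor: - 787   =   - 787^1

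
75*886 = 66450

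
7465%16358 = 7465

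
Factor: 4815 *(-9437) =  - 45439155=- 3^2*5^1 * 107^1 * 9437^1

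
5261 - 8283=-3022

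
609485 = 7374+602111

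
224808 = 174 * 1292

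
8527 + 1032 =9559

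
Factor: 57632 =2^5*1801^1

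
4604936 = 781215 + 3823721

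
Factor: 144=2^4*3^2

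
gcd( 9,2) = 1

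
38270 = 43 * 890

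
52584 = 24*2191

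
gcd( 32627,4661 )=4661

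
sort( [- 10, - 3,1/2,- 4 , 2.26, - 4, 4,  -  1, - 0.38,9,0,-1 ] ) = [-10, - 4, - 4, - 3, - 1,- 1,-0.38,0,  1/2, 2.26, 4,9 ] 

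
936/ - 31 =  - 31 + 25/31 = - 30.19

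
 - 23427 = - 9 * 2603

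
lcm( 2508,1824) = 20064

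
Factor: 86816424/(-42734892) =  - 7234702/3561241 = - 2^1 * 61^( - 1 )*79^( - 1 )*739^(  -  1)*3617351^1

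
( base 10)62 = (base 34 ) 1s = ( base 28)26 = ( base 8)76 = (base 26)2A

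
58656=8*7332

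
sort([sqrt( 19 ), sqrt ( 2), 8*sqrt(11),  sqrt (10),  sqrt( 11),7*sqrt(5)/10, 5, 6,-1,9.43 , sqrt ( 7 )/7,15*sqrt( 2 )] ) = [ - 1, sqrt ( 7) /7,sqrt (2),7*sqrt(5 )/10,sqrt ( 10),sqrt( 11 ),sqrt( 19 ), 5, 6, 9.43, 15*sqrt(2 ) , 8*sqrt( 11) ] 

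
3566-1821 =1745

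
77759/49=1586 + 45/49 = 1586.92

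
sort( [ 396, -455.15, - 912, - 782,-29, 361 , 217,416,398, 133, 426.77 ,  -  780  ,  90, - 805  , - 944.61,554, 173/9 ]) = [ - 944.61, - 912, - 805, - 782, - 780, - 455.15,-29,  173/9,90,133,217,  361,396,  398,  416,  426.77,554 ]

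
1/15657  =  1/15657 =0.00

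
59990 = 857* 70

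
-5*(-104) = 520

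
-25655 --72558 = 46903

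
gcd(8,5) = 1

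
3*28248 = 84744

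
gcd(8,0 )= 8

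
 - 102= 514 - 616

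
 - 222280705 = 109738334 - 332019039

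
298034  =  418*713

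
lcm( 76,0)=0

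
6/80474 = 3/40237=0.00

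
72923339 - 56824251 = 16099088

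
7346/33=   7346/33=222.61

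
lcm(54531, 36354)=109062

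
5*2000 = 10000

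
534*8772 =4684248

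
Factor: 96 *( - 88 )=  - 2^8  *  3^1*11^1 = - 8448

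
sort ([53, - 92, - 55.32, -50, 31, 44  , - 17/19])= [ - 92, - 55.32, - 50,  -  17/19,  31, 44,53]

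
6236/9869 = 6236/9869 = 0.63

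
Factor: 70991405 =5^1*17^2*73^1*673^1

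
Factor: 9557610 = 2^1*3^1*5^1*31^1*43^1*239^1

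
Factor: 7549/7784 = 2^( - 3 ) * 7^( - 1 )*139^( - 1 )*7549^1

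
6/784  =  3/392 = 0.01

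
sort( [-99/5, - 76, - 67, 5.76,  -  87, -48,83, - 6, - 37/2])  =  [-87,-76, - 67, - 48,  -  99/5,-37/2,-6 , 5.76, 83] 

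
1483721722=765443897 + 718277825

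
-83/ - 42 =83/42  =  1.98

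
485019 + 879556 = 1364575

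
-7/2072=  - 1 + 295/296  =  -0.00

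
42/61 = 42/61 = 0.69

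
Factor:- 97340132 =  -2^2*43^1*433^1*1307^1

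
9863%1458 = 1115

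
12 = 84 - 72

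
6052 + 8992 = 15044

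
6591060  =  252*26155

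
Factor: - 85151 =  - 11^1 * 7741^1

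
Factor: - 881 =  - 881^1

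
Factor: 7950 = 2^1 * 3^1 *5^2*53^1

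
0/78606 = 0 = 0.00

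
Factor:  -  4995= - 3^3*  5^1*37^1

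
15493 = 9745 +5748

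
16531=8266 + 8265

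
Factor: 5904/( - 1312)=-2^ ( - 1 ) *3^2=- 9/2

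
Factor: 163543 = 163543^1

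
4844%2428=2416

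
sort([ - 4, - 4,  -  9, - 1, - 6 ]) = [ - 9,  -  6, - 4, - 4, - 1] 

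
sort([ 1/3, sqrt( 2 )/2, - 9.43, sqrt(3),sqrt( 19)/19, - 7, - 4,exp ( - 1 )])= [  -  9.43 , - 7,-4, sqrt( 19 )/19,  1/3, exp ( - 1 ), sqrt( 2)/2,sqrt(3)] 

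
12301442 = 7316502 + 4984940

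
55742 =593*94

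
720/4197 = 240/1399 =0.17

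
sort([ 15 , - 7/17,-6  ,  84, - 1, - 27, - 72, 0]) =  [ - 72, - 27, - 6 , - 1, - 7/17,0,  15,84]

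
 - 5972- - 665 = - 5307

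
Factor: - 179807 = -179807^1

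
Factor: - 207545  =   - 5^1 * 13^1 * 31^1 * 103^1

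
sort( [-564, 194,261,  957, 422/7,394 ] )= [ - 564,  422/7,194, 261, 394, 957 ]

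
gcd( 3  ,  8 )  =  1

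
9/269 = 9/269 = 0.03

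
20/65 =4/13 = 0.31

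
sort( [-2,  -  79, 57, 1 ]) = [-79,-2, 1,  57 ] 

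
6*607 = 3642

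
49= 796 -747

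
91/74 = 1+17/74 = 1.23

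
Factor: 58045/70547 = 65/79 = 5^1*13^1*79^( - 1)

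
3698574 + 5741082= 9439656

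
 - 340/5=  - 68= - 68.00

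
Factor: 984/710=2^2  *3^1*5^(  -  1)*41^1*71^ ( - 1) = 492/355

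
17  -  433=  - 416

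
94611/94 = 2013/2 = 1006.50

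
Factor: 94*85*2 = 15980= 2^2*5^1*17^1*47^1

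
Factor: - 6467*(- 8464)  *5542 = 303350724896 = 2^5*17^1*23^2*29^1 * 163^1*223^1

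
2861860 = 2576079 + 285781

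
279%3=0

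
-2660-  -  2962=302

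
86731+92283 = 179014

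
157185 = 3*52395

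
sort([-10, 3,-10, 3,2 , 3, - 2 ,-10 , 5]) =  [ - 10,-10 , - 10 , - 2, 2 , 3,3,3, 5 ]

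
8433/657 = 12 + 61/73 = 12.84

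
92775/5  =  18555= 18555.00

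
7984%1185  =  874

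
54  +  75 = 129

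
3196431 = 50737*63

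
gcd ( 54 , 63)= 9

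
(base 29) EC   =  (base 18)154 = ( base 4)12202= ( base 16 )1a2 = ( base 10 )418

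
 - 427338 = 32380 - 459718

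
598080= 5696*105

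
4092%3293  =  799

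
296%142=12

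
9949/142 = 9949/142=   70.06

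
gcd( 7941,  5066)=1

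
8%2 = 0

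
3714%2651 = 1063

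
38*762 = 28956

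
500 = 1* 500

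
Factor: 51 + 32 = 83^1  =  83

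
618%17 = 6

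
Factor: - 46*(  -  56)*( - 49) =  - 2^4 * 7^3 *23^1 = - 126224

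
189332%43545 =15152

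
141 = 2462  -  2321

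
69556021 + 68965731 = 138521752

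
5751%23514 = 5751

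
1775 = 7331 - 5556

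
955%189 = 10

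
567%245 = 77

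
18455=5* 3691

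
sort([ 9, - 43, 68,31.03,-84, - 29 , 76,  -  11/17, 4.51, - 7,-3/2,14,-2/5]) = [ - 84 ,  -  43, -29,-7, - 3/2, - 11/17, - 2/5,4.51, 9,14,31.03,68 , 76]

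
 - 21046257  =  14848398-35894655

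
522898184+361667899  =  884566083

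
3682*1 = 3682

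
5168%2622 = 2546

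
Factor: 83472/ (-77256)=-94/87 = - 2^1 * 3^( - 1)*29^ (-1 ) * 47^1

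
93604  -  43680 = 49924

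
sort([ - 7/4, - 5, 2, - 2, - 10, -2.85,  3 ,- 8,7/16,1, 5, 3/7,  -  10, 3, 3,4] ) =[ - 10,-10,-8, - 5, - 2.85 ,- 2, - 7/4,3/7,7/16,1,2, 3, 3,3, 4, 5]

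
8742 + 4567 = 13309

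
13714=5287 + 8427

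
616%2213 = 616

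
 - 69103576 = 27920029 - 97023605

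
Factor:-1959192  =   - 2^3 * 3^2*27211^1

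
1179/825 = 1 + 118/275 = 1.43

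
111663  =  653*171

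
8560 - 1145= 7415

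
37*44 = 1628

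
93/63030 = 31/21010 = 0.00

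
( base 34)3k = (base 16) 7A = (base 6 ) 322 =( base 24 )52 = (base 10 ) 122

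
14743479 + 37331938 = 52075417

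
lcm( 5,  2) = 10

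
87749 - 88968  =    -  1219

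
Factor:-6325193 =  - 7^1*41^1*22039^1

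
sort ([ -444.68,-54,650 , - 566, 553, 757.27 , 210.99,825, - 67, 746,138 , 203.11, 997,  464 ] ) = [ - 566, - 444.68, - 67, - 54,138 , 203.11 , 210.99, 464, 553, 650, 746,  757.27, 825 , 997 ] 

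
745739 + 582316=1328055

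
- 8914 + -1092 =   -  10006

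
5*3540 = 17700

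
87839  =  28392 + 59447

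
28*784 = 21952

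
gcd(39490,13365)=55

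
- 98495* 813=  - 80076435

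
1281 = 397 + 884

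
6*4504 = 27024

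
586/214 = 293/107 = 2.74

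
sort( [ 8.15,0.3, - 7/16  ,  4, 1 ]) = [-7/16, 0.3, 1, 4,8.15] 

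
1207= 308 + 899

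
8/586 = 4/293 = 0.01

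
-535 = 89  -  624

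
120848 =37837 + 83011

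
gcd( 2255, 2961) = 1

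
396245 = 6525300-6129055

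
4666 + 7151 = 11817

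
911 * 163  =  148493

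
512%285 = 227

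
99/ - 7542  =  -1 + 827/838 = -0.01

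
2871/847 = 3 + 30/77 = 3.39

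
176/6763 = 176/6763= 0.03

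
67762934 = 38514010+29248924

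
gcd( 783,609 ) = 87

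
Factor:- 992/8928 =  - 1/9 = - 3^( - 2)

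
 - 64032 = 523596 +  - 587628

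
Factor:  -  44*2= -2^3* 11^1 = - 88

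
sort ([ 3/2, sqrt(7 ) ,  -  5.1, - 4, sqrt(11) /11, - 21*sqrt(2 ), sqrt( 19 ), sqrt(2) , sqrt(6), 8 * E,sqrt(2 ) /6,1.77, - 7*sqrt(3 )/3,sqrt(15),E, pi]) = [ - 21*sqrt ( 2 ), - 5.1, - 7*sqrt(3 )/3, - 4, sqrt(2 )/6,sqrt( 11 ) /11,sqrt(2), 3/2,1.77,  sqrt( 6), sqrt( 7) , E, pi, sqrt(15 ),  sqrt (19), 8*E] 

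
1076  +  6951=8027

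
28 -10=18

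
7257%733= 660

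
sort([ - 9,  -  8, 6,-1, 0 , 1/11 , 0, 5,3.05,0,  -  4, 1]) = [ - 9, - 8,-4, - 1,  0,0,  0, 1/11, 1,3.05 , 5, 6 ]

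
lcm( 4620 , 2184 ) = 120120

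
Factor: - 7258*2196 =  - 15938568 = - 2^3* 3^2*19^1*61^1*191^1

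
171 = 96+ 75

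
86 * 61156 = 5259416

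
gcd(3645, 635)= 5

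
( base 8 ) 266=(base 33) 5H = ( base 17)AC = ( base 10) 182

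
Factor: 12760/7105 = 2^3*7^ ( - 2 )*11^1=88/49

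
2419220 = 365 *6628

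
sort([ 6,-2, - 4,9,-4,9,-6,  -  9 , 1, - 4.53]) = [ - 9,-6 , - 4.53,-4, - 4,-2, 1,6,9,9 ]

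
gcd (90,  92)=2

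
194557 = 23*8459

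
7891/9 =7891/9 = 876.78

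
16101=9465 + 6636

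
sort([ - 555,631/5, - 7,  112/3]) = [ - 555, - 7 , 112/3,631/5]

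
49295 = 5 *9859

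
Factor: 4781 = 7^1*683^1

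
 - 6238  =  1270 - 7508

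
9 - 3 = 6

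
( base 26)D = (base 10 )13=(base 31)d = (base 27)D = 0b1101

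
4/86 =2/43  =  0.05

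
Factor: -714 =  - 2^1*3^1*7^1*17^1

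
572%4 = 0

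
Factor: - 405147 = -3^1*135049^1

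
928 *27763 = 25764064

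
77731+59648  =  137379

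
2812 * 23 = 64676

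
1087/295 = 1087/295 = 3.68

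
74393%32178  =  10037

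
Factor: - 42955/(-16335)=71/27  =  3^(-3 )*71^1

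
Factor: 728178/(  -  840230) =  - 3^1*5^( - 1 )* 11^2 * 17^1*59^1* 73^( - 1 ) *1151^ (  -  1) =-364089/420115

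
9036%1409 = 582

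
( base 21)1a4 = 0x28F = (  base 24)137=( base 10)655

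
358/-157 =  - 358/157 = - 2.28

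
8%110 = 8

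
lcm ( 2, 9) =18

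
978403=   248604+729799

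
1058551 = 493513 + 565038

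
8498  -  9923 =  -1425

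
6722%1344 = 2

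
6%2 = 0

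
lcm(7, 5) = 35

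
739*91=67249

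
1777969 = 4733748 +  - 2955779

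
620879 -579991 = 40888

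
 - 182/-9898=13/707= 0.02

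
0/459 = 0= 0.00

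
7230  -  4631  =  2599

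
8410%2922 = 2566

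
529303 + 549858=1079161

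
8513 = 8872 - 359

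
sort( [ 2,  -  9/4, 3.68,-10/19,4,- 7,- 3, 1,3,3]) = [ - 7,-3, - 9/4, - 10/19,1,  2  ,  3,3,3.68, 4] 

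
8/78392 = 1/9799 = 0.00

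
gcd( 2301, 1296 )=3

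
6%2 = 0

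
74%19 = 17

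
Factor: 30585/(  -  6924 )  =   - 2^( - 2) * 5^1 * 577^ ( - 1)*2039^1 = - 10195/2308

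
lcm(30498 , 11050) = 762450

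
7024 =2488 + 4536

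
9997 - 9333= 664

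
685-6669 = - 5984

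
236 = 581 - 345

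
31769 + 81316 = 113085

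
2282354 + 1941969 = 4224323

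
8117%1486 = 687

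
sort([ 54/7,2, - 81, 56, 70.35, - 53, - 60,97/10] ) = [ - 81, - 60 , - 53,2, 54/7, 97/10, 56,  70.35] 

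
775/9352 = 775/9352 = 0.08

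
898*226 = 202948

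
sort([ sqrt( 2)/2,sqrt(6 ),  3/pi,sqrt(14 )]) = [ sqrt( 2)/2, 3/pi,sqrt( 6 ),sqrt( 14) ]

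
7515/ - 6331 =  - 2+5147/6331 = - 1.19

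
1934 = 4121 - 2187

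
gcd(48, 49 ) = 1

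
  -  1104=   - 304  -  800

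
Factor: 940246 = 2^1*251^1*1873^1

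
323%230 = 93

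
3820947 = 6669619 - 2848672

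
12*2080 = 24960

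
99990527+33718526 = 133709053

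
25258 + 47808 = 73066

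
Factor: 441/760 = 2^(-3 )*3^2*5^( - 1 )*7^2 * 19^( - 1 ) 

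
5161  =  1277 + 3884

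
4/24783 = 4/24783 = 0.00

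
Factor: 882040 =2^3*5^1*22051^1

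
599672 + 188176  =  787848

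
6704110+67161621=73865731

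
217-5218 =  - 5001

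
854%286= 282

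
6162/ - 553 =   -  12 + 6/7 = -11.14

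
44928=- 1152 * ( - 39)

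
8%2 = 0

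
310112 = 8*38764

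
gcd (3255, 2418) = 93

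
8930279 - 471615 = 8458664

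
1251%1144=107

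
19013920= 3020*6296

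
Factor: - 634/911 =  - 2^1*317^1*911^( - 1)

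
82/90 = 41/45 = 0.91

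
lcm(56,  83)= 4648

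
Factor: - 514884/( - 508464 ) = 2^( - 2)*3^( - 2)*11^ ( - 1 ) *401^1 = 401/396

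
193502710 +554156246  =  747658956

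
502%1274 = 502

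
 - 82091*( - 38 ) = 3119458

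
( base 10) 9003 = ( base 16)232b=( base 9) 13313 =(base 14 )33d1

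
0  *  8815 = 0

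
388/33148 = 97/8287  =  0.01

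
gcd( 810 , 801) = 9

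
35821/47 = 35821/47 = 762.15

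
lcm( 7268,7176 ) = 566904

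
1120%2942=1120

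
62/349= 62/349 = 0.18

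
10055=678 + 9377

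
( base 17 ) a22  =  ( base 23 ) 5C5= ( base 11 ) 2220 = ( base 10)2926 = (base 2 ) 101101101110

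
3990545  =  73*54665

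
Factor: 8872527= 3^1*1163^1*2543^1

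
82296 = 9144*9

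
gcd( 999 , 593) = 1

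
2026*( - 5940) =-12034440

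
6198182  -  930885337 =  - 924687155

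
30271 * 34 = 1029214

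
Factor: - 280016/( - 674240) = 2^( - 2)*5^( - 1)*7^( - 2)*11^1*37^1 = 407/980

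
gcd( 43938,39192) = 6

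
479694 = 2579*186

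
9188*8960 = 82324480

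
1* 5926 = 5926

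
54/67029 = 18/22343 = 0.00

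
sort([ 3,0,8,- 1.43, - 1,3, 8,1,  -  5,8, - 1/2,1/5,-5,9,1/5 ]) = [ - 5,-5,  -  1.43,-1 ,-1/2 , 0, 1/5,1/5,1,3,3, 8,8,8 , 9] 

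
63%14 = 7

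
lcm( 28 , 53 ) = 1484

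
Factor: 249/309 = 83^1*103^( - 1) = 83/103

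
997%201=193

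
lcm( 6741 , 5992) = 53928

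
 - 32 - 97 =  - 129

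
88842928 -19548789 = 69294139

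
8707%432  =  67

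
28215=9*3135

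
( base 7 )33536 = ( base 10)8504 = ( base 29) a37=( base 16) 2138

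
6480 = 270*24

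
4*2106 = 8424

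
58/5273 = 58/5273  =  0.01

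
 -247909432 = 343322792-591232224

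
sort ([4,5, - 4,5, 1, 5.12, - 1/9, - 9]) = [-9, - 4,-1/9,1, 4, 5, 5, 5.12 ]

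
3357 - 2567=790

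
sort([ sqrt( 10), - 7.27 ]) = [ - 7.27, sqrt(10) ] 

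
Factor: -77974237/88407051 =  - 3^( - 1)*11^1*29^( - 1)*491^1* 14437^1*1016173^( -1 )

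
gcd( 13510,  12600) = 70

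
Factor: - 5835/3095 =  - 3^1 *389^1*619^ ( - 1)=-1167/619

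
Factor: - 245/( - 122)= 2^( - 1 )*5^1 * 7^2*61^( - 1)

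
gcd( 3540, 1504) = 4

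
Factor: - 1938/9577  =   -2^1* 3^1*17^1*19^1* 61^(  -  1 )*157^( - 1)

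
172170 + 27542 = 199712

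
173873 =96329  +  77544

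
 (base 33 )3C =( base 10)111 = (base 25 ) 4B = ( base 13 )87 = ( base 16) 6F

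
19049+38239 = 57288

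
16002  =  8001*2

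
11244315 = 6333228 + 4911087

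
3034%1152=730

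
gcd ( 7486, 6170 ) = 2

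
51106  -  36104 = 15002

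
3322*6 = 19932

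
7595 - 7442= 153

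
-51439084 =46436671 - 97875755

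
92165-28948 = 63217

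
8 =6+2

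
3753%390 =243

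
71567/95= 753  +  32/95= 753.34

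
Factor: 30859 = 30859^1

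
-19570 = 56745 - 76315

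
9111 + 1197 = 10308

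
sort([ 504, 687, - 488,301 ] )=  [-488, 301, 504, 687] 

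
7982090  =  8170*977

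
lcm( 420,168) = 840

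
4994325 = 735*6795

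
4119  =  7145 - 3026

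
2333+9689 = 12022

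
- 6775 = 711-7486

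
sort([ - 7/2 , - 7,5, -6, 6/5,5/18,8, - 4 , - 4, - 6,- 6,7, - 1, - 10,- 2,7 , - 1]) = [ - 10,  -  7, - 6 , - 6, - 6,-4,  -  4, - 7/2, - 2 , -1,  -  1, 5/18,6/5,5 , 7, 7,8]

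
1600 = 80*20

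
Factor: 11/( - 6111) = -3^( - 2 ) * 7^(- 1 )*11^1*97^( - 1 )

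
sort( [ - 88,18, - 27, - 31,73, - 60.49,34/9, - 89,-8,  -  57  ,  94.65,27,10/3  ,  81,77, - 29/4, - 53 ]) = [ - 89, - 88, - 60.49, - 57, - 53, - 31, - 27, - 8, - 29/4,10/3,34/9,18,27 , 73 , 77 , 81, 94.65 ]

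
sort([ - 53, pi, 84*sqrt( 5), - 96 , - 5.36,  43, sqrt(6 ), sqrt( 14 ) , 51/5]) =[-96,-53, - 5.36, sqrt(6),pi,sqrt( 14 ), 51/5, 43,84*sqrt( 5)]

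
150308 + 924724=1075032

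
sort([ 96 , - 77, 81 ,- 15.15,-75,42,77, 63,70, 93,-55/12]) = [ - 77,-75,-15.15, - 55/12, 42, 63 , 70,77,  81,93 , 96 ]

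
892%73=16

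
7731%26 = 9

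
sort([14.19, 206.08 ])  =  [ 14.19,206.08]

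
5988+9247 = 15235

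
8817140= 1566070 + 7251070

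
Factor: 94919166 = 2^1*3^2*5273287^1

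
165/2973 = 55/991 = 0.06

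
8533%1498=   1043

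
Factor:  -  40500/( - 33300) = 45/37 = 3^2*5^1*37^(-1) 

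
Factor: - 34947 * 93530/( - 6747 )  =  2^1*3^1 *5^1*11^1*13^( - 1)*47^1*173^( - 1)*199^1*353^1 = 1089530970/2249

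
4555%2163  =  229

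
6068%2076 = 1916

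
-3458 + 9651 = 6193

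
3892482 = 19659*198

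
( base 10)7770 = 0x1E5A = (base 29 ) 96r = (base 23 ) EFJ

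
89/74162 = 89/74162  =  0.00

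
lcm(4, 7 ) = 28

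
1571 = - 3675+5246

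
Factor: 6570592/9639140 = 2^3*5^ ( - 1)*31^(-1 )*2221^( - 1 )*29333^1 = 234664/344255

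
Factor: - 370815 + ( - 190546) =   -  561361  =  - 23^1*24407^1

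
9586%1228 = 990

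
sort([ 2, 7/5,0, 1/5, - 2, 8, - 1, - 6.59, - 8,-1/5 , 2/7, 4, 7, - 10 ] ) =[ - 10, - 8, - 6.59,-2,-1, - 1/5, 0, 1/5,2/7, 7/5, 2 , 4, 7 , 8]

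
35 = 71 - 36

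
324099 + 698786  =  1022885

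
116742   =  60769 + 55973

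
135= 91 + 44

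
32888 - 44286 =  - 11398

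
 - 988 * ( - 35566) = 35139208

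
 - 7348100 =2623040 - 9971140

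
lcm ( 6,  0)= 0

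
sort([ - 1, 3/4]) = [ - 1, 3/4 ]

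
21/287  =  3/41 = 0.07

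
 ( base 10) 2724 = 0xAA4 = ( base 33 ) 2GI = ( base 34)2c4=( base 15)c19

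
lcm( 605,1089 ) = 5445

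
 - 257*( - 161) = 41377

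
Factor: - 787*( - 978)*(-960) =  - 738898560 = - 2^7*3^2*5^1*163^1*787^1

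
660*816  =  538560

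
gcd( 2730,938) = 14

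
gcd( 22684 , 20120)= 4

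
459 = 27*17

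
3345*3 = 10035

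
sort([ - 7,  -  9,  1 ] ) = [ - 9,-7,1]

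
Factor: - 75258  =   - 2^1*3^2*37^1 * 113^1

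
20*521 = 10420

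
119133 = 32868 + 86265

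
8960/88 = 1120/11 = 101.82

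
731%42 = 17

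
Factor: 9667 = 7^1*1381^1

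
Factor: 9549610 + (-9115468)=434142 = 2^1*3^2 *89^1 * 271^1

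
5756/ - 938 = - 2878/469 = - 6.14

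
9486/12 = 790 + 1/2= 790.50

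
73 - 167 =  - 94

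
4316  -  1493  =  2823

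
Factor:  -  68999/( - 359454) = 2^( - 1)*3^( - 1)*7^1*139^( - 1) * 431^(-1)*9857^1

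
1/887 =1/887 = 0.00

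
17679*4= 70716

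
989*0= 0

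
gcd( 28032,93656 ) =8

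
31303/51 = 613 + 40/51 = 613.78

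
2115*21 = 44415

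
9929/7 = 9929/7 = 1418.43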